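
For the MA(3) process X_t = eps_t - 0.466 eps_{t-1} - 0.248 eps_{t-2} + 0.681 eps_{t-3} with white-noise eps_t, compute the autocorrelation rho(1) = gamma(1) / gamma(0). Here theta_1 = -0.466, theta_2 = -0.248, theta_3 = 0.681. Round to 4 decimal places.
\rho(1) = -0.2980

For an MA(q) process with theta_0 = 1, the autocovariance is
  gamma(k) = sigma^2 * sum_{i=0..q-k} theta_i * theta_{i+k},
and rho(k) = gamma(k) / gamma(0). Sigma^2 cancels.
  numerator   = (1)*(-0.466) + (-0.466)*(-0.248) + (-0.248)*(0.681) = -0.51932.
  denominator = (1)^2 + (-0.466)^2 + (-0.248)^2 + (0.681)^2 = 1.742421.
  rho(1) = -0.51932 / 1.742421 = -0.2980.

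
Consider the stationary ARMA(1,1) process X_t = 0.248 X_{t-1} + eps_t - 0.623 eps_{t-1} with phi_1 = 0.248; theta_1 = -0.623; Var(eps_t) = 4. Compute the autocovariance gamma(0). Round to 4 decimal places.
\gamma(0) = 4.5994

Multiply the model equation by X_{t-k} and take expectations. With theta_0 = psi_0 = 1 and psi_j the MA(infinity) weights, this gives
  gamma(k) - sum_i phi_i gamma(k-i) = c_k,
  c_k = sigma^2 * sum_{j=k..q} theta_j psi_{j-k}   (c_k = 0 for k > q),
using gamma(-m) = gamma(m).
psi-weights needed (psi_j = theta_j + sum_i phi_i psi_{j-i}):
  psi_1 = theta_1 + phi_1 = -0.623 + (0.248) = -0.375
Right-hand sides:
  c_0 = sigma^2 (1 + theta_1 psi_1) = 4 * (1 + (-0.623)(-0.375)) = 4 * 1.233625 = 4.9345
  c_1 = sigma^2 theta_1 = 4 * (-0.623) = -2.492
  c_2 = 0
Equations for k = 0 and k = 1 (AR order 1):
  gamma(0) = phi_1 gamma(1) + c_0
  gamma(1) = phi_1 gamma(0) + c_1
Substituting the second into the first: gamma(0) (1 - phi_1^2) = c_0 + phi_1 c_1, so
  gamma(0) = (c_0 + phi_1 c_1) / (1 - phi_1^2) = (4.9345 + (0.248)(-2.492)) / (1 - (0.248)^2) = 4.316484 / 0.938496 = 4.599363.
Therefore gamma(0) = 4.5994 (to 4 decimal places).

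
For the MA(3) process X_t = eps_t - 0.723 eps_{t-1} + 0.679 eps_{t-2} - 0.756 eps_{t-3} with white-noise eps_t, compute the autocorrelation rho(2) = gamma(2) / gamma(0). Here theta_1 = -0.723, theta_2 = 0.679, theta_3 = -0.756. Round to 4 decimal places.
\rho(2) = 0.4796

For an MA(q) process with theta_0 = 1, the autocovariance is
  gamma(k) = sigma^2 * sum_{i=0..q-k} theta_i * theta_{i+k},
and rho(k) = gamma(k) / gamma(0). Sigma^2 cancels.
  numerator   = (1)*(0.679) + (-0.723)*(-0.756) = 1.225588.
  denominator = (1)^2 + (-0.723)^2 + (0.679)^2 + (-0.756)^2 = 2.555306.
  rho(2) = 1.225588 / 2.555306 = 0.4796.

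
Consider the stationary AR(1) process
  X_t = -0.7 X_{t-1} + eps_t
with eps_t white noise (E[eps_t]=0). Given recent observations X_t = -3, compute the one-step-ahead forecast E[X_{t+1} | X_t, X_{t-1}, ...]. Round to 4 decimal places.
E[X_{t+1} \mid \mathcal F_t] = 2.1000

For an AR(p) model X_t = c + sum_i phi_i X_{t-i} + eps_t, the
one-step-ahead conditional mean is
  E[X_{t+1} | X_t, ...] = c + sum_i phi_i X_{t+1-i}.
Substitute known values:
  E[X_{t+1} | ...] = (-0.7) * (-3)
                   = 2.1000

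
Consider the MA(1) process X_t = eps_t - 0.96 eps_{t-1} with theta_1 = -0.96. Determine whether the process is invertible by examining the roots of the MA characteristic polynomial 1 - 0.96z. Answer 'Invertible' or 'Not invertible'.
\text{Invertible}

The MA(q) characteristic polynomial is P(z) = 1 - 0.96z.
Invertibility requires all roots to lie outside the unit circle, i.e. |z| > 1 for every root.
This is linear in z: 1 + (-0.96) z = 0  =>  z = -1/(-0.96) = 1.041667,  |z| = 1.041667.
Moduli of all roots: 1.0417.
All moduli strictly greater than 1? Yes.
Verdict: Invertible.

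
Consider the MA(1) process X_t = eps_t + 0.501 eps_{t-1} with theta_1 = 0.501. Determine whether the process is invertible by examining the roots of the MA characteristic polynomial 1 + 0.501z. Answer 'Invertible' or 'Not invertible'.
\text{Invertible}

The MA(q) characteristic polynomial is P(z) = 1 + 0.501z.
Invertibility requires all roots to lie outside the unit circle, i.e. |z| > 1 for every root.
This is linear in z: 1 + (0.501) z = 0  =>  z = -1/(0.501) = -1.996008,  |z| = 1.996008.
Moduli of all roots: 1.9960.
All moduli strictly greater than 1? Yes.
Verdict: Invertible.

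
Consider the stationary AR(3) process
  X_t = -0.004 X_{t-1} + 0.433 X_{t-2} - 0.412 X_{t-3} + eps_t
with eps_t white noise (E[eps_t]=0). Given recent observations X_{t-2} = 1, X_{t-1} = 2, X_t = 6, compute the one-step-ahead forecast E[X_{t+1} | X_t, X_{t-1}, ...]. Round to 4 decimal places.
E[X_{t+1} \mid \mathcal F_t] = 0.4300

For an AR(p) model X_t = c + sum_i phi_i X_{t-i} + eps_t, the
one-step-ahead conditional mean is
  E[X_{t+1} | X_t, ...] = c + sum_i phi_i X_{t+1-i}.
Substitute known values:
  E[X_{t+1} | ...] = (-0.004) * (6) + (0.433) * (2) + (-0.412) * (1)
                   = 0.4300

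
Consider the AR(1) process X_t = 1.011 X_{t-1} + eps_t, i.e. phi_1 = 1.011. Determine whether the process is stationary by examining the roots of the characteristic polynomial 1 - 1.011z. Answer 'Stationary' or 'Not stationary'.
\text{Not stationary}

The AR(p) characteristic polynomial is P(z) = 1 - 1.011z.
Stationarity requires all roots to lie outside the unit circle, i.e. |z| > 1 for every root.
This is linear in z: 1 + (-1.011) z = 0  =>  z = -1/(-1.011) = 0.98912,  |z| = 0.98912.
Moduli of all roots: 0.9891.
All moduli strictly greater than 1? No.
Verdict: Not stationary.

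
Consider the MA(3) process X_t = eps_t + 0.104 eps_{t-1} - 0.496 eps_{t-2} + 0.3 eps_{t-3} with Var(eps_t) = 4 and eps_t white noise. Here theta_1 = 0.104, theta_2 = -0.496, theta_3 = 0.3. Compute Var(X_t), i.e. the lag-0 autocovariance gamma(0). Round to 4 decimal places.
\gamma(0) = 5.3873

For an MA(q) process X_t = eps_t + sum_i theta_i eps_{t-i} with
Var(eps_t) = sigma^2, the variance is
  gamma(0) = sigma^2 * (1 + sum_i theta_i^2).
  sum_i theta_i^2 = (0.104)^2 + (-0.496)^2 + (0.3)^2 = 0.010816 + 0.246016 + 0.09 = 0.346832.
  gamma(0) = 4 * (1 + 0.346832) = 4 * 1.346832 = 5.387328, which rounds to 5.3873.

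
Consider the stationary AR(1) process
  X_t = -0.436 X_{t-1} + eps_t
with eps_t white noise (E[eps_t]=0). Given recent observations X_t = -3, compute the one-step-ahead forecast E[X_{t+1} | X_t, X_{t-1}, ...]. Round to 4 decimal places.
E[X_{t+1} \mid \mathcal F_t] = 1.3080

For an AR(p) model X_t = c + sum_i phi_i X_{t-i} + eps_t, the
one-step-ahead conditional mean is
  E[X_{t+1} | X_t, ...] = c + sum_i phi_i X_{t+1-i}.
Substitute known values:
  E[X_{t+1} | ...] = (-0.436) * (-3)
                   = 1.3080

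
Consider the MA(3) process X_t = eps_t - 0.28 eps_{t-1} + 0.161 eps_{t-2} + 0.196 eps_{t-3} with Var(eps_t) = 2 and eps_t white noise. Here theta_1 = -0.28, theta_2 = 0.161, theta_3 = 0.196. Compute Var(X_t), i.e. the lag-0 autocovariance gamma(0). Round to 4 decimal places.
\gamma(0) = 2.2855

For an MA(q) process X_t = eps_t + sum_i theta_i eps_{t-i} with
Var(eps_t) = sigma^2, the variance is
  gamma(0) = sigma^2 * (1 + sum_i theta_i^2).
  sum_i theta_i^2 = (-0.28)^2 + (0.161)^2 + (0.196)^2 = 0.0784 + 0.025921 + 0.038416 = 0.142737.
  gamma(0) = 2 * (1 + 0.142737) = 2 * 1.142737 = 2.285474, which rounds to 2.2855.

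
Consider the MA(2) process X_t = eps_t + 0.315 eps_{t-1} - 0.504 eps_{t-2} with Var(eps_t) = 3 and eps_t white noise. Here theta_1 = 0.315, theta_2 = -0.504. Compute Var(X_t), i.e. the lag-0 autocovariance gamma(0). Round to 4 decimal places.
\gamma(0) = 4.0597

For an MA(q) process X_t = eps_t + sum_i theta_i eps_{t-i} with
Var(eps_t) = sigma^2, the variance is
  gamma(0) = sigma^2 * (1 + sum_i theta_i^2).
  sum_i theta_i^2 = (0.315)^2 + (-0.504)^2 = 0.099225 + 0.254016 = 0.353241.
  gamma(0) = 3 * (1 + 0.353241) = 3 * 1.353241 = 4.059723, which rounds to 4.0597.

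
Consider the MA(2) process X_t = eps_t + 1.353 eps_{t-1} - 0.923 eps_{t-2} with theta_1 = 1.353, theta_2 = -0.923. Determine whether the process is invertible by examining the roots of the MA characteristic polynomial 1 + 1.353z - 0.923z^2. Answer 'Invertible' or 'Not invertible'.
\text{Not invertible}

The MA(q) characteristic polynomial is P(z) = 1 + 1.353z - 0.923z^2.
Invertibility requires all roots to lie outside the unit circle, i.e. |z| > 1 for every root.
Set 1 + (1.353) z + (-0.923) z^2 = 0, i.e. a z^2 + b z + c = 0 with a = -0.923, b = 1.353, c = 1.
Discriminant D = b^2 - 4ac = (1.353)^2 - 4*(-0.923)*1 = 1.830609 - (-3.692) = 5.522609.
D >= 0, so the roots are real: z = (-b +/- sqrt(D)) / (2a) = (-1.353 +/- 2.350023) / (-1.846).
  z_1 = (-1.353 + 2.350023) / (-1.846) = -0.5401,   |z_1| = 0.5401.
  z_2 = (-1.353 - 2.350023) / (-1.846) = 2.006,   |z_2| = 2.006.
Moduli of all roots: 0.5401, 2.0060.
All moduli strictly greater than 1? No.
Verdict: Not invertible.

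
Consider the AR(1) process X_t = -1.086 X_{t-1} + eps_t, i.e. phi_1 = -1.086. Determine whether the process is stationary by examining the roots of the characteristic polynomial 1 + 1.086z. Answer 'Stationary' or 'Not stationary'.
\text{Not stationary}

The AR(p) characteristic polynomial is P(z) = 1 + 1.086z.
Stationarity requires all roots to lie outside the unit circle, i.e. |z| > 1 for every root.
This is linear in z: 1 + (1.086) z = 0  =>  z = -1/(1.086) = -0.92081,  |z| = 0.92081.
Moduli of all roots: 0.9208.
All moduli strictly greater than 1? No.
Verdict: Not stationary.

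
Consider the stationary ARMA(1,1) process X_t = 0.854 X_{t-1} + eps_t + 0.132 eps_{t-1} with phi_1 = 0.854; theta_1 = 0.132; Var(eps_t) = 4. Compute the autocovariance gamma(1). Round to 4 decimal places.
\gamma(1) = 16.2130

Multiply the model equation by X_{t-k} and take expectations. With theta_0 = psi_0 = 1 and psi_j the MA(infinity) weights, this gives
  gamma(k) - sum_i phi_i gamma(k-i) = c_k,
  c_k = sigma^2 * sum_{j=k..q} theta_j psi_{j-k}   (c_k = 0 for k > q),
using gamma(-m) = gamma(m).
psi-weights needed (psi_j = theta_j + sum_i phi_i psi_{j-i}):
  psi_1 = theta_1 + phi_1 = 0.132 + (0.854) = 0.986
Right-hand sides:
  c_0 = sigma^2 (1 + theta_1 psi_1) = 4 * (1 + (0.132)(0.986)) = 4 * 1.130152 = 4.520608
  c_1 = sigma^2 theta_1 = 4 * (0.132) = 0.528
  c_2 = 0
Equations for k = 0 and k = 1 (AR order 1):
  gamma(0) = phi_1 gamma(1) + c_0
  gamma(1) = phi_1 gamma(0) + c_1
Substituting the second into the first: gamma(0) (1 - phi_1^2) = c_0 + phi_1 c_1, so
  gamma(0) = (c_0 + phi_1 c_1) / (1 - phi_1^2) = (4.520608 + (0.854)(0.528)) / (1 - (0.854)^2) = 4.97152 / 0.270684 = 18.366509.
  gamma(1) = phi_1 gamma(0) + c_1 = (0.854)(18.366509) + (0.528) = 16.212998.
Therefore gamma(1) = 16.2130 (to 4 decimal places).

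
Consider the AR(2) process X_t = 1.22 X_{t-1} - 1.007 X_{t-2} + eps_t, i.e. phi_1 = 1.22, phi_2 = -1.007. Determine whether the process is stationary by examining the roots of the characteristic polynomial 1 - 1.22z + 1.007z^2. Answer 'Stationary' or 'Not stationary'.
\text{Not stationary}

The AR(p) characteristic polynomial is P(z) = 1 - 1.22z + 1.007z^2.
Stationarity requires all roots to lie outside the unit circle, i.e. |z| > 1 for every root.
Set 1 + (-1.22) z + (1.007) z^2 = 0, i.e. a z^2 + b z + c = 0 with a = 1.007, b = -1.22, c = 1.
Discriminant D = b^2 - 4ac = (-1.22)^2 - 4*(1.007)*1 = 1.4884 - (4.028) = -2.5396.
D < 0, so the roots are the complex-conjugate pair z = (-b +/- i sqrt(-D)) / (2a) = 0.6058 +/- 0.7913i.
For a conjugate pair |z|^2 = z * conj(z) = (product of roots) = c/a = 1/(1.007) = 0.993049, so |z| = sqrt(0.993049) = 0.9965 for both roots.
Moduli of all roots: 0.9965, 0.9965.
All moduli strictly greater than 1? No.
Verdict: Not stationary.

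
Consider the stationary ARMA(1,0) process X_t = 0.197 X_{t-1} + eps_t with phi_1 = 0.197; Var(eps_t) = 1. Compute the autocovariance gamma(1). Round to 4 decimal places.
\gamma(1) = 0.2050

Multiply the model equation by X_{t-k} and take expectations. With theta_0 = psi_0 = 1 and psi_j the MA(infinity) weights, this gives
  gamma(k) - sum_i phi_i gamma(k-i) = c_k,
  c_k = sigma^2 * sum_{j=k..q} theta_j psi_{j-k}   (c_k = 0 for k > q),
using gamma(-m) = gamma(m).
Pure AR (q = 0): c_0 = sigma^2 = 1, c_k = 0 for k >= 1.
Equations for k = 0 and k = 1 (AR order 1):
  gamma(0) = phi_1 gamma(1) + c_0
  gamma(1) = phi_1 gamma(0) + c_1
Substituting the second into the first: gamma(0) (1 - phi_1^2) = c_0 + phi_1 c_1, so
  gamma(0) = c_0 / (1 - phi_1^2) = 1 / (1 - (0.197)^2) = 1 / 0.961191 = 1.040376.
  gamma(1) = phi_1 gamma(0) = (0.197)(1.040376) = 0.204954.
Therefore gamma(1) = 0.2050 (to 4 decimal places).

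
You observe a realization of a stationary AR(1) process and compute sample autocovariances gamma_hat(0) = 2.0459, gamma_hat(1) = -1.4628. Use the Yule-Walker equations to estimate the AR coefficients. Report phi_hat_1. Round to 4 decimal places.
\hat\phi_{1} = -0.7150

The Yule-Walker equations for an AR(p) process read, in matrix form,
  Gamma_p phi = r_p,   with   (Gamma_p)_{ij} = gamma(|i - j|),
                       (r_p)_i = gamma(i),   i,j = 1..p.
Substitute the sample gammas (Toeplitz matrix and right-hand side of size 1):
  Gamma_p = [[2.0459]]
  r_p     = [-1.4628]
With p = 1 this is the single equation gamma(0) phi_1 = gamma(1):
  phi_hat_1 = gamma(1) / gamma(0) = -1.4628 / 2.0459 = -0.7150.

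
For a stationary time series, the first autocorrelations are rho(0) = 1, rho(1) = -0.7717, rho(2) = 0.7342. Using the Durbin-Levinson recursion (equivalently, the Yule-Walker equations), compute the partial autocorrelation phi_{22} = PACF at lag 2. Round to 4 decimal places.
\phi_{22} = 0.3429

The PACF at lag k is phi_{kk}, the last component of the solution
to the Yule-Walker system G_k phi = r_k where
  (G_k)_{ij} = rho(|i - j|), (r_k)_i = rho(i), i,j = 1..k.
Equivalently, Durbin-Levinson gives phi_{kk} iteratively:
  phi_{11} = rho(1)
  phi_{kk} = [rho(k) - sum_{j=1..k-1} phi_{k-1,j} rho(k-j)]
            / [1 - sum_{j=1..k-1} phi_{k-1,j} rho(j)],
  phi_{k,j} = phi_{k-1,j} - phi_{kk} phi_{k-1,k-j},  j = 1..k-1.
Step k = 1:
  phi_11 = rho(1) = -0.7717.
Step k = 2:
  phi_22 = [rho(2) - phi_11 rho(1)] / [1 - phi_11 rho(1)] = [0.7342 - (-0.7717)(-0.7717)] / [1 - (-0.7717)(-0.7717)]
         = 0.13867911 / 0.40447911 = 0.3429.
Therefore phi_{22} = 0.3429.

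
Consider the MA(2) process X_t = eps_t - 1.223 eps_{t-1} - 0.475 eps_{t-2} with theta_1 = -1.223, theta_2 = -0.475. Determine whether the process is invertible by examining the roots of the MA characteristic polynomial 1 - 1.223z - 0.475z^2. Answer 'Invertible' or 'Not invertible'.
\text{Not invertible}

The MA(q) characteristic polynomial is P(z) = 1 - 1.223z - 0.475z^2.
Invertibility requires all roots to lie outside the unit circle, i.e. |z| > 1 for every root.
Set 1 + (-1.223) z + (-0.475) z^2 = 0, i.e. a z^2 + b z + c = 0 with a = -0.475, b = -1.223, c = 1.
Discriminant D = b^2 - 4ac = (-1.223)^2 - 4*(-0.475)*1 = 1.495729 - (-1.9) = 3.395729.
D >= 0, so the roots are real: z = (-b +/- sqrt(D)) / (2a) = (1.223 +/- 1.84275) / (-0.95).
  z_1 = (1.223 + 1.84275) / (-0.95) = -3.2271,   |z_1| = 3.2271.
  z_2 = (1.223 - 1.84275) / (-0.95) = 0.6524,   |z_2| = 0.6524.
Moduli of all roots: 3.2271, 0.6524.
All moduli strictly greater than 1? No.
Verdict: Not invertible.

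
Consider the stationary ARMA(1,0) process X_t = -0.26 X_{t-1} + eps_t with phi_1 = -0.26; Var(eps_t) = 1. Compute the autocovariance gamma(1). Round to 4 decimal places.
\gamma(1) = -0.2789

Multiply the model equation by X_{t-k} and take expectations. With theta_0 = psi_0 = 1 and psi_j the MA(infinity) weights, this gives
  gamma(k) - sum_i phi_i gamma(k-i) = c_k,
  c_k = sigma^2 * sum_{j=k..q} theta_j psi_{j-k}   (c_k = 0 for k > q),
using gamma(-m) = gamma(m).
Pure AR (q = 0): c_0 = sigma^2 = 1, c_k = 0 for k >= 1.
Equations for k = 0 and k = 1 (AR order 1):
  gamma(0) = phi_1 gamma(1) + c_0
  gamma(1) = phi_1 gamma(0) + c_1
Substituting the second into the first: gamma(0) (1 - phi_1^2) = c_0 + phi_1 c_1, so
  gamma(0) = c_0 / (1 - phi_1^2) = 1 / (1 - (-0.26)^2) = 1 / 0.9324 = 1.072501.
  gamma(1) = phi_1 gamma(0) = (-0.26)(1.072501) = -0.27885.
Therefore gamma(1) = -0.2789 (to 4 decimal places).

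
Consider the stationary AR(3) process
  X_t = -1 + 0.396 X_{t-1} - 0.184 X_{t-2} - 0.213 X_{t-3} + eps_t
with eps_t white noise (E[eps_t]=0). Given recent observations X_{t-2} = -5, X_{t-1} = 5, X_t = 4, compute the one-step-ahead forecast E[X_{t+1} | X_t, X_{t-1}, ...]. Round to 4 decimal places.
E[X_{t+1} \mid \mathcal F_t] = 0.7290

For an AR(p) model X_t = c + sum_i phi_i X_{t-i} + eps_t, the
one-step-ahead conditional mean is
  E[X_{t+1} | X_t, ...] = c + sum_i phi_i X_{t+1-i}.
Substitute known values:
  E[X_{t+1} | ...] = -1 + (0.396) * (4) + (-0.184) * (5) + (-0.213) * (-5)
                   = 0.7290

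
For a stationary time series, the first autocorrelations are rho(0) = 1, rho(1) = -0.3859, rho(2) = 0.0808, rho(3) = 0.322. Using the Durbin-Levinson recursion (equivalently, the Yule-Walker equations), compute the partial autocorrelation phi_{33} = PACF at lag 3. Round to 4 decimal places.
\phi_{33} = 0.3841

The PACF at lag k is phi_{kk}, the last component of the solution
to the Yule-Walker system G_k phi = r_k where
  (G_k)_{ij} = rho(|i - j|), (r_k)_i = rho(i), i,j = 1..k.
Equivalently, Durbin-Levinson gives phi_{kk} iteratively:
  phi_{11} = rho(1)
  phi_{kk} = [rho(k) - sum_{j=1..k-1} phi_{k-1,j} rho(k-j)]
            / [1 - sum_{j=1..k-1} phi_{k-1,j} rho(j)],
  phi_{k,j} = phi_{k-1,j} - phi_{kk} phi_{k-1,k-j},  j = 1..k-1.
Step k = 1:
  phi_11 = rho(1) = -0.3859.
Step k = 2:
  phi_22 = [rho(2) - phi_11 rho(1)] / [1 - phi_11 rho(1)] = [0.0808 - (-0.3859)(-0.3859)] / [1 - (-0.3859)(-0.3859)]
         = -0.06811881 / 0.85108119 = -0.080038.
  Update: phi_21 = phi_11 - phi_22 phi_11 = -0.3859 - (-0.080038)(-0.3859) = -0.416787.
Step k = 3:
  phi_33 = [rho(3) - phi_21 rho(2) - phi_22 rho(1)] / [1 - phi_21 rho(1) - phi_22 rho(2)]
    numerator   = 0.322 - (-0.416787)(0.0808) - (-0.080038)(-0.3859) = 0.32478971
    denominator = 1 - (-0.416787)(-0.3859) - (-0.080038)(0.0808) = 0.8456291
  phi_33 = 0.32478971 / 0.8456291 = 0.3841.
Therefore phi_{33} = 0.3841.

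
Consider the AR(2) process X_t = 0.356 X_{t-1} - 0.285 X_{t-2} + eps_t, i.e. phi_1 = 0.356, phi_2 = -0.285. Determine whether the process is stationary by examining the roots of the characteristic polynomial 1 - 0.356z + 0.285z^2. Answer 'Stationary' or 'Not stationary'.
\text{Stationary}

The AR(p) characteristic polynomial is P(z) = 1 - 0.356z + 0.285z^2.
Stationarity requires all roots to lie outside the unit circle, i.e. |z| > 1 for every root.
Set 1 + (-0.356) z + (0.285) z^2 = 0, i.e. a z^2 + b z + c = 0 with a = 0.285, b = -0.356, c = 1.
Discriminant D = b^2 - 4ac = (-0.356)^2 - 4*(0.285)*1 = 0.126736 - (1.14) = -1.013264.
D < 0, so the roots are the complex-conjugate pair z = (-b +/- i sqrt(-D)) / (2a) = 0.6246 +/- 1.766i.
For a conjugate pair |z|^2 = z * conj(z) = (product of roots) = c/a = 1/(0.285) = 3.508772, so |z| = sqrt(3.508772) = 1.8732 for both roots.
Moduli of all roots: 1.8732, 1.8732.
All moduli strictly greater than 1? Yes.
Verdict: Stationary.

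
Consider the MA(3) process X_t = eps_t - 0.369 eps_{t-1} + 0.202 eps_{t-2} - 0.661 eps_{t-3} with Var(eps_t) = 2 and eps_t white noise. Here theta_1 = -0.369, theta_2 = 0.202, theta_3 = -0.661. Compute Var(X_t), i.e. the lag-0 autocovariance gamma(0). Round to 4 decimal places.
\gamma(0) = 3.2278

For an MA(q) process X_t = eps_t + sum_i theta_i eps_{t-i} with
Var(eps_t) = sigma^2, the variance is
  gamma(0) = sigma^2 * (1 + sum_i theta_i^2).
  sum_i theta_i^2 = (-0.369)^2 + (0.202)^2 + (-0.661)^2 = 0.136161 + 0.040804 + 0.436921 = 0.613886.
  gamma(0) = 2 * (1 + 0.613886) = 2 * 1.613886 = 3.227772, which rounds to 3.2278.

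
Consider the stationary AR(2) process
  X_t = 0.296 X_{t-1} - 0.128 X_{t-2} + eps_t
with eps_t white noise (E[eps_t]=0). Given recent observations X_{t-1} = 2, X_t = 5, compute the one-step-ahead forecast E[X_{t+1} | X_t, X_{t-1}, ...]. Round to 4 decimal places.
E[X_{t+1} \mid \mathcal F_t] = 1.2240

For an AR(p) model X_t = c + sum_i phi_i X_{t-i} + eps_t, the
one-step-ahead conditional mean is
  E[X_{t+1} | X_t, ...] = c + sum_i phi_i X_{t+1-i}.
Substitute known values:
  E[X_{t+1} | ...] = (0.296) * (5) + (-0.128) * (2)
                   = 1.2240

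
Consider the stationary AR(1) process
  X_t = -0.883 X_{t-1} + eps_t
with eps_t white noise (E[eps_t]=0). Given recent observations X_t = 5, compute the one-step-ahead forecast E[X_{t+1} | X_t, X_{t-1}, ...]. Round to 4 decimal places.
E[X_{t+1} \mid \mathcal F_t] = -4.4150

For an AR(p) model X_t = c + sum_i phi_i X_{t-i} + eps_t, the
one-step-ahead conditional mean is
  E[X_{t+1} | X_t, ...] = c + sum_i phi_i X_{t+1-i}.
Substitute known values:
  E[X_{t+1} | ...] = (-0.883) * (5)
                   = -4.4150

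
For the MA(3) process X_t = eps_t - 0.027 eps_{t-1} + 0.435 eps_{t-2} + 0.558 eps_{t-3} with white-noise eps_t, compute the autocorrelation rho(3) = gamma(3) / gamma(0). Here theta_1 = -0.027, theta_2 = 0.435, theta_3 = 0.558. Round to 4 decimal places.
\rho(3) = 0.3717

For an MA(q) process with theta_0 = 1, the autocovariance is
  gamma(k) = sigma^2 * sum_{i=0..q-k} theta_i * theta_{i+k},
and rho(k) = gamma(k) / gamma(0). Sigma^2 cancels.
  numerator   = (1)*(0.558) = 0.558.
  denominator = (1)^2 + (-0.027)^2 + (0.435)^2 + (0.558)^2 = 1.501318.
  rho(3) = 0.558 / 1.501318 = 0.3717.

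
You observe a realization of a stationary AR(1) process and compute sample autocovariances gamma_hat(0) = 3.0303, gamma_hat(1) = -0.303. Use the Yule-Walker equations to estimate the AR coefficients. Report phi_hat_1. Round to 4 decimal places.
\hat\phi_{1} = -0.1000

The Yule-Walker equations for an AR(p) process read, in matrix form,
  Gamma_p phi = r_p,   with   (Gamma_p)_{ij} = gamma(|i - j|),
                       (r_p)_i = gamma(i),   i,j = 1..p.
Substitute the sample gammas (Toeplitz matrix and right-hand side of size 1):
  Gamma_p = [[3.0303]]
  r_p     = [-0.303]
With p = 1 this is the single equation gamma(0) phi_1 = gamma(1):
  phi_hat_1 = gamma(1) / gamma(0) = -0.303 / 3.0303 = -0.1000.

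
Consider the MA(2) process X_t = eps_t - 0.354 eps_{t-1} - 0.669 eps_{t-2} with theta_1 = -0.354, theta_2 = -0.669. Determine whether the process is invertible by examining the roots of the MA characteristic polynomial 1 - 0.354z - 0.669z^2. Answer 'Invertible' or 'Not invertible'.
\text{Not invertible}

The MA(q) characteristic polynomial is P(z) = 1 - 0.354z - 0.669z^2.
Invertibility requires all roots to lie outside the unit circle, i.e. |z| > 1 for every root.
Set 1 + (-0.354) z + (-0.669) z^2 = 0, i.e. a z^2 + b z + c = 0 with a = -0.669, b = -0.354, c = 1.
Discriminant D = b^2 - 4ac = (-0.354)^2 - 4*(-0.669)*1 = 0.125316 - (-2.676) = 2.801316.
D >= 0, so the roots are real: z = (-b +/- sqrt(D)) / (2a) = (0.354 +/- 1.673713) / (-1.338).
  z_1 = (0.354 + 1.673713) / (-1.338) = -1.5155,   |z_1| = 1.5155.
  z_2 = (0.354 - 1.673713) / (-1.338) = 0.9863,   |z_2| = 0.9863.
Moduli of all roots: 1.5155, 0.9863.
All moduli strictly greater than 1? No.
Verdict: Not invertible.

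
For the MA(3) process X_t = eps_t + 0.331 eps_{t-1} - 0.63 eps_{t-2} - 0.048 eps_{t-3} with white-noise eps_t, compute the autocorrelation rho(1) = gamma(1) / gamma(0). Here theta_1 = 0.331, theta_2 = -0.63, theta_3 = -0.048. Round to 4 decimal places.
\rho(1) = 0.1012

For an MA(q) process with theta_0 = 1, the autocovariance is
  gamma(k) = sigma^2 * sum_{i=0..q-k} theta_i * theta_{i+k},
and rho(k) = gamma(k) / gamma(0). Sigma^2 cancels.
  numerator   = (1)*(0.331) + (0.331)*(-0.63) + (-0.63)*(-0.048) = 0.15271.
  denominator = (1)^2 + (0.331)^2 + (-0.63)^2 + (-0.048)^2 = 1.508765.
  rho(1) = 0.15271 / 1.508765 = 0.1012.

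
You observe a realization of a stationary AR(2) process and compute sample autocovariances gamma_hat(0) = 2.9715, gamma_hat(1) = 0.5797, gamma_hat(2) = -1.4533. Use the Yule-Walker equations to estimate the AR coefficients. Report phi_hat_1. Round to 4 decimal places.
\hat\phi_{1} = 0.3020

The Yule-Walker equations for an AR(p) process read, in matrix form,
  Gamma_p phi = r_p,   with   (Gamma_p)_{ij} = gamma(|i - j|),
                       (r_p)_i = gamma(i),   i,j = 1..p.
Substitute the sample gammas (Toeplitz matrix and right-hand side of size 2):
  Gamma_p = [[2.9715, 0.5797], [0.5797, 2.9715]]
  r_p     = [0.5797, -1.4533]
Written out:
  2.9715 phi_1 + 0.5797 phi_2 = 0.5797
  0.5797 phi_1 + 2.9715 phi_2 = -1.4533
Solve by Cramer's rule:
  det = gamma(0)^2 - gamma(1)^2 = (2.9715)^2 - (0.5797)^2 = 8.82981225 - 0.33605209 = 8.49376016
  phi_hat_1 = [gamma(1) gamma(0) - gamma(1) gamma(2)] / det = [(0.5797)(2.9715) - (0.5797)(-1.4533)] / 8.49376016 = 2.56505656 / 8.49376016 = 0.302
  phi_hat_2 = [gamma(0) gamma(2) - gamma(1)^2] / det = [(2.9715)(-1.4533) - (0.5797)^2] / 8.49376016 = -4.65453304 / 8.49376016 = -0.548
So phi_hat = [0.3020, -0.5480].
Therefore phi_hat_1 = 0.3020.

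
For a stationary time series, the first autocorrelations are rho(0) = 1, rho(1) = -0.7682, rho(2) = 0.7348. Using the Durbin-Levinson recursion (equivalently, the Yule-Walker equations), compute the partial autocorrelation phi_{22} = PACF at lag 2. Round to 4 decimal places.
\phi_{22} = 0.3530

The PACF at lag k is phi_{kk}, the last component of the solution
to the Yule-Walker system G_k phi = r_k where
  (G_k)_{ij} = rho(|i - j|), (r_k)_i = rho(i), i,j = 1..k.
Equivalently, Durbin-Levinson gives phi_{kk} iteratively:
  phi_{11} = rho(1)
  phi_{kk} = [rho(k) - sum_{j=1..k-1} phi_{k-1,j} rho(k-j)]
            / [1 - sum_{j=1..k-1} phi_{k-1,j} rho(j)],
  phi_{k,j} = phi_{k-1,j} - phi_{kk} phi_{k-1,k-j},  j = 1..k-1.
Step k = 1:
  phi_11 = rho(1) = -0.7682.
Step k = 2:
  phi_22 = [rho(2) - phi_11 rho(1)] / [1 - phi_11 rho(1)] = [0.7348 - (-0.7682)(-0.7682)] / [1 - (-0.7682)(-0.7682)]
         = 0.14466876 / 0.40986876 = 0.353.
Therefore phi_{22} = 0.3530.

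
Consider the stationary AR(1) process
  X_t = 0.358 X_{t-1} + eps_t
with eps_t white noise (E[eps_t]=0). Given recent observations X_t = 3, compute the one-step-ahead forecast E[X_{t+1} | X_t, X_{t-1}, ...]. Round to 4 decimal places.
E[X_{t+1} \mid \mathcal F_t] = 1.0740

For an AR(p) model X_t = c + sum_i phi_i X_{t-i} + eps_t, the
one-step-ahead conditional mean is
  E[X_{t+1} | X_t, ...] = c + sum_i phi_i X_{t+1-i}.
Substitute known values:
  E[X_{t+1} | ...] = (0.358) * (3)
                   = 1.0740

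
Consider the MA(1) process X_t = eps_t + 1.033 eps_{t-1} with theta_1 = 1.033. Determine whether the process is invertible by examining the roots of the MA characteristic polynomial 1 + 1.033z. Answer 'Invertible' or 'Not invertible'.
\text{Not invertible}

The MA(q) characteristic polynomial is P(z) = 1 + 1.033z.
Invertibility requires all roots to lie outside the unit circle, i.e. |z| > 1 for every root.
This is linear in z: 1 + (1.033) z = 0  =>  z = -1/(1.033) = -0.968054,  |z| = 0.968054.
Moduli of all roots: 0.9681.
All moduli strictly greater than 1? No.
Verdict: Not invertible.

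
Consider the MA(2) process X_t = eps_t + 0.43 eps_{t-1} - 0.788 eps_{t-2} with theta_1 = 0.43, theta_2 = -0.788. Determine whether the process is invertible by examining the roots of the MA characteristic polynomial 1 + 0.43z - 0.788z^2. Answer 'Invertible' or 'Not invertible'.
\text{Not invertible}

The MA(q) characteristic polynomial is P(z) = 1 + 0.43z - 0.788z^2.
Invertibility requires all roots to lie outside the unit circle, i.e. |z| > 1 for every root.
Set 1 + (0.43) z + (-0.788) z^2 = 0, i.e. a z^2 + b z + c = 0 with a = -0.788, b = 0.43, c = 1.
Discriminant D = b^2 - 4ac = (0.43)^2 - 4*(-0.788)*1 = 0.1849 - (-3.152) = 3.3369.
D >= 0, so the roots are real: z = (-b +/- sqrt(D)) / (2a) = (-0.43 +/- 1.826718) / (-1.576).
  z_1 = (-0.43 + 1.826718) / (-1.576) = -0.8862,   |z_1| = 0.8862.
  z_2 = (-0.43 - 1.826718) / (-1.576) = 1.4319,   |z_2| = 1.4319.
Moduli of all roots: 0.8862, 1.4319.
All moduli strictly greater than 1? No.
Verdict: Not invertible.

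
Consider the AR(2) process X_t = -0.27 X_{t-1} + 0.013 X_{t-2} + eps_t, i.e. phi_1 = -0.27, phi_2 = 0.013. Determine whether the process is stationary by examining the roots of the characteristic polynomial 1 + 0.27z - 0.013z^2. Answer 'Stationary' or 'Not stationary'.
\text{Stationary}

The AR(p) characteristic polynomial is P(z) = 1 + 0.27z - 0.013z^2.
Stationarity requires all roots to lie outside the unit circle, i.e. |z| > 1 for every root.
Set 1 + (0.27) z + (-0.013) z^2 = 0, i.e. a z^2 + b z + c = 0 with a = -0.013, b = 0.27, c = 1.
Discriminant D = b^2 - 4ac = (0.27)^2 - 4*(-0.013)*1 = 0.0729 - (-0.052) = 0.1249.
D >= 0, so the roots are real: z = (-b +/- sqrt(D)) / (2a) = (-0.27 +/- 0.353412) / (-0.026).
  z_1 = (-0.27 + 0.353412) / (-0.026) = -3.2082,   |z_1| = 3.2082.
  z_2 = (-0.27 - 0.353412) / (-0.026) = 23.9774,   |z_2| = 23.9774.
Moduli of all roots: 3.2082, 23.9774.
All moduli strictly greater than 1? Yes.
Verdict: Stationary.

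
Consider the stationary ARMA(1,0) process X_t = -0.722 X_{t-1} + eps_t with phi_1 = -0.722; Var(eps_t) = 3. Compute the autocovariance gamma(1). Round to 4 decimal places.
\gamma(1) = -4.5246

Multiply the model equation by X_{t-k} and take expectations. With theta_0 = psi_0 = 1 and psi_j the MA(infinity) weights, this gives
  gamma(k) - sum_i phi_i gamma(k-i) = c_k,
  c_k = sigma^2 * sum_{j=k..q} theta_j psi_{j-k}   (c_k = 0 for k > q),
using gamma(-m) = gamma(m).
Pure AR (q = 0): c_0 = sigma^2 = 3, c_k = 0 for k >= 1.
Equations for k = 0 and k = 1 (AR order 1):
  gamma(0) = phi_1 gamma(1) + c_0
  gamma(1) = phi_1 gamma(0) + c_1
Substituting the second into the first: gamma(0) (1 - phi_1^2) = c_0 + phi_1 c_1, so
  gamma(0) = c_0 / (1 - phi_1^2) = 3 / (1 - (-0.722)^2) = 3 / 0.478716 = 6.266764.
  gamma(1) = phi_1 gamma(0) = (-0.722)(6.266764) = -4.524603.
Therefore gamma(1) = -4.5246 (to 4 decimal places).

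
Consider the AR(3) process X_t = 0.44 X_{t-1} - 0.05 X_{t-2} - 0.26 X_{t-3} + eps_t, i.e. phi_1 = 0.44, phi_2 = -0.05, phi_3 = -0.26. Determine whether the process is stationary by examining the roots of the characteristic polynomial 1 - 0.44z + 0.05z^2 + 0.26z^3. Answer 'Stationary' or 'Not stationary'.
\text{Stationary}

The AR(p) characteristic polynomial is P(z) = 1 - 0.44z + 0.05z^2 + 0.26z^3.
Stationarity requires all roots to lie outside the unit circle, i.e. |z| > 1 for every root.
Degree 3: look for a simple real root z0 first, then factor out (1 - z/z0) and solve the remaining quadratic.
Testing z0 = -2: P(-2) = 1 + (-0.44)(-2) + (0.05)(-2)^2 + (0.26)(-2)^3
  = 1 + (0.88) + (0.2) + (-2.08) = 0.  So z_0 = -2 is a root, |z_0| = 2.
Divide out the factor (1 + 0.5 z) = (1 - z/z0) (since 1/z0 = -0.5):
  P(z) = (1 + 0.5 z)(1 + (-0.94) z + (0.52) z^2)
  [check: z-coef -0.94 - (-0.5) = -0.44; z^2-coef 0.52 - (-0.5)(-0.94) = 0.05; z^3-coef -(-0.5)(0.52) = 0.26.]
Remaining roots from the quadratic factor 1 + (-0.94) z + (0.52) z^2:
  Set 1 + (-0.94) z + (0.52) z^2 = 0, i.e. a z^2 + b z + c = 0 with a = 0.52, b = -0.94, c = 1.
  Discriminant D = b^2 - 4ac = (-0.94)^2 - 4*(0.52)*1 = 0.8836 - (2.08) = -1.1964.
  D < 0, so the roots are the complex-conjugate pair z = (-b +/- i sqrt(-D)) / (2a) = 0.9038 +/- 1.0517i.
  For a conjugate pair |z|^2 = z * conj(z) = (product of roots) = c/a = 1/(0.52) = 1.923077, so |z| = sqrt(1.923077) = 1.3868 for both roots.
Moduli of all roots: 2.0000, 1.3868, 1.3868.
All moduli strictly greater than 1? Yes.
Verdict: Stationary.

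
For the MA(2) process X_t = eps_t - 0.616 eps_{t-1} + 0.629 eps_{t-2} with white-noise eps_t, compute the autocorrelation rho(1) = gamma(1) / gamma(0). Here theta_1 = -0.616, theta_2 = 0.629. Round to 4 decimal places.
\rho(1) = -0.5653

For an MA(q) process with theta_0 = 1, the autocovariance is
  gamma(k) = sigma^2 * sum_{i=0..q-k} theta_i * theta_{i+k},
and rho(k) = gamma(k) / gamma(0). Sigma^2 cancels.
  numerator   = (1)*(-0.616) + (-0.616)*(0.629) = -1.003464.
  denominator = (1)^2 + (-0.616)^2 + (0.629)^2 = 1.775097.
  rho(1) = -1.003464 / 1.775097 = -0.5653.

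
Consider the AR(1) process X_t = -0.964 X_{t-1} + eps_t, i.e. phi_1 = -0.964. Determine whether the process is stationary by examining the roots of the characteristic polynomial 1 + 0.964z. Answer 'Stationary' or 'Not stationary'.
\text{Stationary}

The AR(p) characteristic polynomial is P(z) = 1 + 0.964z.
Stationarity requires all roots to lie outside the unit circle, i.e. |z| > 1 for every root.
This is linear in z: 1 + (0.964) z = 0  =>  z = -1/(0.964) = -1.037344,  |z| = 1.037344.
Moduli of all roots: 1.0373.
All moduli strictly greater than 1? Yes.
Verdict: Stationary.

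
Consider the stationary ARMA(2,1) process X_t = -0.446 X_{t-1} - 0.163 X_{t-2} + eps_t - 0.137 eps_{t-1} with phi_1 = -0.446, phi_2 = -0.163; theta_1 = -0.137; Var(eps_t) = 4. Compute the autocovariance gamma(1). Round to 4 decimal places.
\gamma(1) = -2.5475

Multiply the model equation by X_{t-k} and take expectations. With theta_0 = psi_0 = 1 and psi_j the MA(infinity) weights, this gives
  gamma(k) - sum_i phi_i gamma(k-i) = c_k,
  c_k = sigma^2 * sum_{j=k..q} theta_j psi_{j-k}   (c_k = 0 for k > q),
using gamma(-m) = gamma(m).
psi-weights needed (psi_j = theta_j + sum_i phi_i psi_{j-i}):
  psi_1 = theta_1 + phi_1 = -0.137 + (-0.446) = -0.583
Right-hand sides:
  c_0 = sigma^2 (1 + theta_1 psi_1) = 4 * (1 + (-0.137)(-0.583)) = 4 * 1.079871 = 4.319484
  c_1 = sigma^2 theta_1 = 4 * (-0.137) = -0.548
  c_2 = 0
Equations for k = 0, 1, 2 (AR order 2, c_2 = 0):
  (E0) gamma(0) = phi_1 gamma(1) + phi_2 gamma(2) + c_0
  (E1) gamma(1) = phi_1 gamma(0) + phi_2 gamma(1) + c_1
  (E2) gamma(2) = phi_1 gamma(1) + phi_2 gamma(0)
From (E1): gamma(1) = A gamma(0) + B with
  A = phi_1 / (1 - phi_2) = -0.446 / 1.163 = -0.383491,   B = c_1 / (1 - phi_2) = -0.548 / 1.163 = -0.471195.
Insert (E2) into (E0): gamma(0) (1 - phi_2^2) = phi_1 (1 + phi_2) gamma(1) + c_0.
  phi_1 (1 + phi_2) = (-0.446)(0.837) = -0.373302,   1 - phi_2^2 = 0.973431.
Replace gamma(1) by A gamma(0) + B and collect gamma(0):
  gamma(0) [0.973431 - (-0.373302)(-0.383491)] = (-0.373302)(-0.471195) + 4.319484
  gamma(0) * 0.830273 = 4.495382
  gamma(0) = 4.495382 / 0.830273 = 5.414342.
  gamma(1) = A gamma(0) + B = (-0.383491)(5.414342) + (-0.471195) = -2.547546.
Therefore gamma(1) = -2.5475 (to 4 decimal places).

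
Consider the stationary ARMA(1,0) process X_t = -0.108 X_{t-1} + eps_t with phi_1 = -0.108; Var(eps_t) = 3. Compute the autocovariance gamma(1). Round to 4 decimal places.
\gamma(1) = -0.3278

Multiply the model equation by X_{t-k} and take expectations. With theta_0 = psi_0 = 1 and psi_j the MA(infinity) weights, this gives
  gamma(k) - sum_i phi_i gamma(k-i) = c_k,
  c_k = sigma^2 * sum_{j=k..q} theta_j psi_{j-k}   (c_k = 0 for k > q),
using gamma(-m) = gamma(m).
Pure AR (q = 0): c_0 = sigma^2 = 3, c_k = 0 for k >= 1.
Equations for k = 0 and k = 1 (AR order 1):
  gamma(0) = phi_1 gamma(1) + c_0
  gamma(1) = phi_1 gamma(0) + c_1
Substituting the second into the first: gamma(0) (1 - phi_1^2) = c_0 + phi_1 c_1, so
  gamma(0) = c_0 / (1 - phi_1^2) = 3 / (1 - (-0.108)^2) = 3 / 0.988336 = 3.035405.
  gamma(1) = phi_1 gamma(0) = (-0.108)(3.035405) = -0.327824.
Therefore gamma(1) = -0.3278 (to 4 decimal places).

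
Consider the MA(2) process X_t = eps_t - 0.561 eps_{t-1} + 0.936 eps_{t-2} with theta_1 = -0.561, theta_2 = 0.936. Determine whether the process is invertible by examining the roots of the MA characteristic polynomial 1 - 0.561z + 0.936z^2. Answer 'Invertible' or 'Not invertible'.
\text{Invertible}

The MA(q) characteristic polynomial is P(z) = 1 - 0.561z + 0.936z^2.
Invertibility requires all roots to lie outside the unit circle, i.e. |z| > 1 for every root.
Set 1 + (-0.561) z + (0.936) z^2 = 0, i.e. a z^2 + b z + c = 0 with a = 0.936, b = -0.561, c = 1.
Discriminant D = b^2 - 4ac = (-0.561)^2 - 4*(0.936)*1 = 0.314721 - (3.744) = -3.429279.
D < 0, so the roots are the complex-conjugate pair z = (-b +/- i sqrt(-D)) / (2a) = 0.2997 +/- 0.9892i.
For a conjugate pair |z|^2 = z * conj(z) = (product of roots) = c/a = 1/(0.936) = 1.068376, so |z| = sqrt(1.068376) = 1.0336 for both roots.
Moduli of all roots: 1.0336, 1.0336.
All moduli strictly greater than 1? Yes.
Verdict: Invertible.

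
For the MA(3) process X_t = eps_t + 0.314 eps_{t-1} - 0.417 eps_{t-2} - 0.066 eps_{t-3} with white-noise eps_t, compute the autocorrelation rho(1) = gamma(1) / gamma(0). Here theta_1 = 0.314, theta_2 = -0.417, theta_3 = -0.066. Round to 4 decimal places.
\rho(1) = 0.1649

For an MA(q) process with theta_0 = 1, the autocovariance is
  gamma(k) = sigma^2 * sum_{i=0..q-k} theta_i * theta_{i+k},
and rho(k) = gamma(k) / gamma(0). Sigma^2 cancels.
  numerator   = (1)*(0.314) + (0.314)*(-0.417) + (-0.417)*(-0.066) = 0.210584.
  denominator = (1)^2 + (0.314)^2 + (-0.417)^2 + (-0.066)^2 = 1.276841.
  rho(1) = 0.210584 / 1.276841 = 0.1649.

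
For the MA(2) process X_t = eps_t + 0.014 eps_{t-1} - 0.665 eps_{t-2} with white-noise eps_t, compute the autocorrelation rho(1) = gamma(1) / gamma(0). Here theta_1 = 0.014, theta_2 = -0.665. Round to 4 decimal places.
\rho(1) = 0.0033

For an MA(q) process with theta_0 = 1, the autocovariance is
  gamma(k) = sigma^2 * sum_{i=0..q-k} theta_i * theta_{i+k},
and rho(k) = gamma(k) / gamma(0). Sigma^2 cancels.
  numerator   = (1)*(0.014) + (0.014)*(-0.665) = 0.00469.
  denominator = (1)^2 + (0.014)^2 + (-0.665)^2 = 1.442421.
  rho(1) = 0.00469 / 1.442421 = 0.0033.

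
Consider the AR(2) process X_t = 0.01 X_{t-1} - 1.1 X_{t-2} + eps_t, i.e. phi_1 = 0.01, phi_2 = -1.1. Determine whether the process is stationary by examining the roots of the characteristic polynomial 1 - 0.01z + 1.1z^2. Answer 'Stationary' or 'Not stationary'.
\text{Not stationary}

The AR(p) characteristic polynomial is P(z) = 1 - 0.01z + 1.1z^2.
Stationarity requires all roots to lie outside the unit circle, i.e. |z| > 1 for every root.
Set 1 + (-0.01) z + (1.1) z^2 = 0, i.e. a z^2 + b z + c = 0 with a = 1.1, b = -0.01, c = 1.
Discriminant D = b^2 - 4ac = (-0.01)^2 - 4*(1.1)*1 = 0.0001 - (4.4) = -4.3999.
D < 0, so the roots are the complex-conjugate pair z = (-b +/- i sqrt(-D)) / (2a) = 0.0045 +/- 0.9535i.
For a conjugate pair |z|^2 = z * conj(z) = (product of roots) = c/a = 1/(1.1) = 0.909091, so |z| = sqrt(0.909091) = 0.9535 for both roots.
Moduli of all roots: 0.9535, 0.9535.
All moduli strictly greater than 1? No.
Verdict: Not stationary.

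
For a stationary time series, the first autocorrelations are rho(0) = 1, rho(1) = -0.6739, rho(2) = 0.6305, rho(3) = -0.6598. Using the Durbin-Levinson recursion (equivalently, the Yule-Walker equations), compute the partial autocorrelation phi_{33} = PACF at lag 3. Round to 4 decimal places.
\phi_{33} = -0.3159

The PACF at lag k is phi_{kk}, the last component of the solution
to the Yule-Walker system G_k phi = r_k where
  (G_k)_{ij} = rho(|i - j|), (r_k)_i = rho(i), i,j = 1..k.
Equivalently, Durbin-Levinson gives phi_{kk} iteratively:
  phi_{11} = rho(1)
  phi_{kk} = [rho(k) - sum_{j=1..k-1} phi_{k-1,j} rho(k-j)]
            / [1 - sum_{j=1..k-1} phi_{k-1,j} rho(j)],
  phi_{k,j} = phi_{k-1,j} - phi_{kk} phi_{k-1,k-j},  j = 1..k-1.
Step k = 1:
  phi_11 = rho(1) = -0.6739.
Step k = 2:
  phi_22 = [rho(2) - phi_11 rho(1)] / [1 - phi_11 rho(1)] = [0.6305 - (-0.6739)(-0.6739)] / [1 - (-0.6739)(-0.6739)]
         = 0.17635879 / 0.54585879 = 0.323085.
  Update: phi_21 = phi_11 - phi_22 phi_11 = -0.6739 - (0.323085)(-0.6739) = -0.456173.
Step k = 3:
  phi_33 = [rho(3) - phi_21 rho(2) - phi_22 rho(1)] / [1 - phi_21 rho(1) - phi_22 rho(2)]
    numerator   = -0.6598 - (-0.456173)(0.6305) - (0.323085)(-0.6739) = -0.15445593
    denominator = 1 - (-0.456173)(-0.6739) - (0.323085)(0.6305) = 0.48887991
  phi_33 = -0.15445593 / 0.48887991 = -0.3159.
Therefore phi_{33} = -0.3159.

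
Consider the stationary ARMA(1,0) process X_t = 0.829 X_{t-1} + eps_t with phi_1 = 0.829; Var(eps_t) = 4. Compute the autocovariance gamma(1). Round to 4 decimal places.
\gamma(1) = 10.6024

Multiply the model equation by X_{t-k} and take expectations. With theta_0 = psi_0 = 1 and psi_j the MA(infinity) weights, this gives
  gamma(k) - sum_i phi_i gamma(k-i) = c_k,
  c_k = sigma^2 * sum_{j=k..q} theta_j psi_{j-k}   (c_k = 0 for k > q),
using gamma(-m) = gamma(m).
Pure AR (q = 0): c_0 = sigma^2 = 4, c_k = 0 for k >= 1.
Equations for k = 0 and k = 1 (AR order 1):
  gamma(0) = phi_1 gamma(1) + c_0
  gamma(1) = phi_1 gamma(0) + c_1
Substituting the second into the first: gamma(0) (1 - phi_1^2) = c_0 + phi_1 c_1, so
  gamma(0) = c_0 / (1 - phi_1^2) = 4 / (1 - (0.829)^2) = 4 / 0.312759 = 12.7894.
  gamma(1) = phi_1 gamma(0) = (0.829)(12.7894) = 10.602413.
Therefore gamma(1) = 10.6024 (to 4 decimal places).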